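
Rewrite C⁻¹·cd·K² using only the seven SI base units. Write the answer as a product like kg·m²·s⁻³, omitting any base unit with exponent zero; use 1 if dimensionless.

s⁻¹·A⁻¹·K²·cd

C = A·s = s·A (charge = current × time).
So C⁻¹ = s⁻¹·A⁻¹.
Combining: C⁻¹·cd·K² = (s⁻¹·A⁻¹) · cd · K² = s⁻¹·A⁻¹·K²·cd.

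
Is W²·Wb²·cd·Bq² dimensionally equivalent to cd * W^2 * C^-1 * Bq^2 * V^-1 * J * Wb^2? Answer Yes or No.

Left side:
  W = kg·m²·s⁻³.
  So W² = kg²·m⁴·s⁻⁶.
  Wb = kg·m²·s⁻²·A⁻¹.
  So Wb² = kg²·m⁴·s⁻⁴·A⁻².
  Bq = s⁻¹.
  So Bq² = s⁻².
  Combining: W²·Wb²·cd·Bq² = (kg²·m⁴·s⁻⁶) · (kg²·m⁴·s⁻⁴·A⁻²) · cd · s⁻² = kg⁴·m⁸·s⁻¹²·A⁻²·cd.
Right side:
  W = J/s (power = energy per time),
      = kg·m²·s⁻³.
  So W² = kg²·m⁴·s⁻⁶.
  C = A·s = s·A (charge = current × time).
  So C⁻¹ = s⁻¹·A⁻¹.
  Bq = 1/s = s⁻¹ (activity is decays per second).
  So Bq² = s⁻².
  V = W/A (potential = power per current),
      = kg·m²·s⁻³·A⁻¹.
  So V⁻¹ = kg⁻¹·m⁻²·s³·A.
  J = N·m (work = force × distance),
      = kg·m²·s⁻².
  Wb = V·s (flux: a volt is a weber per second),
      = kg·m²·s⁻²·A⁻¹.
  So Wb² = kg²·m⁴·s⁻⁴·A⁻².
  Combining: cd·W²·C⁻¹·Bq²·V⁻¹·J·Wb² = cd · (kg²·m⁴·s⁻⁶) · (s⁻¹·A⁻¹) · s⁻² · (kg⁻¹·m⁻²·s³·A) · (kg·m²·s⁻²) · (kg²·m⁴·s⁻⁴·A⁻²) = kg⁴·m⁸·s⁻¹²·A⁻²·cd.
Both reduce to kg⁴·m⁸·s⁻¹²·A⁻²·cd.

Yes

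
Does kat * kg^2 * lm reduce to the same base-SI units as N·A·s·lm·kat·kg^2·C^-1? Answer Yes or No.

No

Left side:
  kat = mol/s = s⁻¹·mol (catalytic activity).
  lm = cd·sr = cd (luminous flux; sr is dimensionless).
  Combining: kat·kg²·lm = (s⁻¹·mol) · kg² · cd = kg²·s⁻¹·mol·cd.
Right side:
  N = kg·m/s² = kg·m·s⁻² (force = mass × acceleration).
  lm = cd·sr = cd (luminous flux; sr is dimensionless).
  kat = mol/s = s⁻¹·mol (catalytic activity).
  C = A·s = s·A (charge = current × time).
  So C⁻¹ = s⁻¹·A⁻¹.
  Combining: N·A·s·lm·kat·kg²·C⁻¹ = (kg·m·s⁻²) · A · s · cd · (s⁻¹·mol) · kg² · (s⁻¹·A⁻¹) = kg³·m·s⁻³·mol·cd.
Left is kg²·s⁻¹·mol·cd; right is kg³·m·s⁻³·mol·cd — different.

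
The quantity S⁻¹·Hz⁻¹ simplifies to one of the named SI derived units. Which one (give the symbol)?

S = kg⁻¹·m⁻²·s³·A².
So S⁻¹ = kg·m²·s⁻³·A⁻².
Hz = s⁻¹.
So Hz⁻¹ = s.
Combining: S⁻¹·Hz⁻¹ = (kg·m²·s⁻³·A⁻²) · s = kg·m²·s⁻²·A⁻².
kg·m²·s⁻²·A⁻² is the base-SI form of the henry.

H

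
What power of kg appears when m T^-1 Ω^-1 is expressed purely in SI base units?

T = Wb/m² (flux density = flux per area),
    = kg·s⁻²·A⁻¹.
So T⁻¹ = kg⁻¹·s²·A.
Ω = V/A (resistance = voltage per current),
    = kg·m²·s⁻³·A⁻².
So Ω⁻¹ = kg⁻¹·m⁻²·s³·A².
Combining: m·T⁻¹·Ω⁻¹ = m · (kg⁻¹·s²·A) · (kg⁻¹·m⁻²·s³·A²) = kg⁻²·m⁻¹·s⁵·A³.
The exponent of kg is -2.

-2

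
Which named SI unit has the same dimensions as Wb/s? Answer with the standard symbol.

V

Wb = V·s (flux: a volt is a weber per second),
    = kg·m²·s⁻²·A⁻¹.
Combining: Wb·s⁻¹ = (kg·m²·s⁻²·A⁻¹) · s⁻¹ = kg·m²·s⁻³·A⁻¹.
kg·m²·s⁻³·A⁻¹ is the base-SI form of the volt.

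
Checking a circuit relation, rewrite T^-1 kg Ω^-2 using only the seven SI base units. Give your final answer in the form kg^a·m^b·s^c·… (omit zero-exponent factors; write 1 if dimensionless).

kg⁻²·m⁻⁴·s⁸·A⁵

T = Wb/m² (flux density = flux per area),
    = kg·s⁻²·A⁻¹.
So T⁻¹ = kg⁻¹·s²·A.
Ω = V/A (resistance = voltage per current),
    = kg·m²·s⁻³·A⁻².
So Ω⁻² = kg⁻²·m⁻⁴·s⁶·A⁴.
Combining: T⁻¹·kg·Ω⁻² = (kg⁻¹·s²·A) · kg · (kg⁻²·m⁻⁴·s⁶·A⁴) = kg⁻²·m⁻⁴·s⁸·A⁵.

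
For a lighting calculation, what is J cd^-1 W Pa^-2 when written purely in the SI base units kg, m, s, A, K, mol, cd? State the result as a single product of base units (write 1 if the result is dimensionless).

m⁶·s⁻¹·cd⁻¹

J = N·m (work = force × distance),
    = kg·m²·s⁻².
W = J/s (power = energy per time),
    = kg·m²·s⁻³.
Pa = N/m² (pressure = force per area),
    = kg·m⁻¹·s⁻².
So Pa⁻² = kg⁻²·m²·s⁴.
Combining: J·cd⁻¹·W·Pa⁻² = (kg·m²·s⁻²) · cd⁻¹ · (kg·m²·s⁻³) · (kg⁻²·m²·s⁴) = m⁶·s⁻¹·cd⁻¹.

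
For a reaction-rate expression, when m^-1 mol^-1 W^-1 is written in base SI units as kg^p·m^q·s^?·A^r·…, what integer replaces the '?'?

3

W = J/s (power = energy per time),
    = kg·m²·s⁻³.
So W⁻¹ = kg⁻¹·m⁻²·s³.
Combining: m⁻¹·mol⁻¹·W⁻¹ = m⁻¹ · mol⁻¹ · (kg⁻¹·m⁻²·s³) = kg⁻¹·m⁻³·s³·mol⁻¹.
The exponent of s is 3.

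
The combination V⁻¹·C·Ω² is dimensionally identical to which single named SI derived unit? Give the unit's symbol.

V = W/A (potential = power per current),
    = kg·m²·s⁻³·A⁻¹.
So V⁻¹ = kg⁻¹·m⁻²·s³·A.
C = A·s = s·A (charge = current × time).
Ω = V/A (resistance = voltage per current),
    = kg·m²·s⁻³·A⁻².
So Ω² = kg²·m⁴·s⁻⁶·A⁻⁴.
Combining: V⁻¹·C·Ω² = (kg⁻¹·m⁻²·s³·A) · (s·A) · (kg²·m⁴·s⁻⁶·A⁻⁴) = kg·m²·s⁻²·A⁻².
kg·m²·s⁻²·A⁻² is the base-SI form of the henry.

H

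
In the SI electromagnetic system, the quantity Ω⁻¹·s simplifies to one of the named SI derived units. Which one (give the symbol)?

F

Ω = V/A (resistance = voltage per current),
    = kg·m²·s⁻³·A⁻².
So Ω⁻¹ = kg⁻¹·m⁻²·s³·A².
Combining: Ω⁻¹·s = (kg⁻¹·m⁻²·s³·A²) · s = kg⁻¹·m⁻²·s⁴·A².
kg⁻¹·m⁻²·s⁴·A² is the base-SI form of the farad.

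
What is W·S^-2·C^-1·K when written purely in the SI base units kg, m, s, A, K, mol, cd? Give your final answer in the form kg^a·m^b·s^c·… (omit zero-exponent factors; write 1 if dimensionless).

W = kg·m²·s⁻³.
S = kg⁻¹·m⁻²·s³·A².
So S⁻² = kg²·m⁴·s⁻⁶·A⁻⁴.
C = s·A.
So C⁻¹ = s⁻¹·A⁻¹.
Combining: W·S⁻²·C⁻¹·K = (kg·m²·s⁻³) · (kg²·m⁴·s⁻⁶·A⁻⁴) · (s⁻¹·A⁻¹) · K = kg³·m⁶·s⁻¹⁰·A⁻⁵·K.

kg³·m⁶·s⁻¹⁰·A⁻⁵·K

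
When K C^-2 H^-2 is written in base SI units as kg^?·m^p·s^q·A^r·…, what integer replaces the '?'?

C = A·s = s·A (charge = current × time).
So C⁻² = s⁻²·A⁻².
H = Wb/A (inductance = flux per current),
    = kg·m²·s⁻²·A⁻².
So H⁻² = kg⁻²·m⁻⁴·s⁴·A⁴.
Combining: K·C⁻²·H⁻² = K · (s⁻²·A⁻²) · (kg⁻²·m⁻⁴·s⁴·A⁴) = kg⁻²·m⁻⁴·s²·A²·K.
The exponent of kg is -2.

-2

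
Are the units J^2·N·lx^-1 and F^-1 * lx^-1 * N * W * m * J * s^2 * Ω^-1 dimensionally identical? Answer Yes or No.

Left side:
  J = kg·m²·s⁻².
  So J² = kg²·m⁴·s⁻⁴.
  N = kg·m·s⁻².
  lx = m⁻²·cd.
  So lx⁻¹ = m²·cd⁻¹.
  Combining: J²·N·lx⁻¹ = (kg²·m⁴·s⁻⁴) · (kg·m·s⁻²) · (m²·cd⁻¹) = kg³·m⁷·s⁻⁶·cd⁻¹.
Right side:
  F = C/V (capacitance = charge per voltage),
      = A·s/(kg·m²·s⁻³·A⁻¹) (substituting C and V),
      = kg⁻¹·m⁻²·s⁴·A².
  So F⁻¹ = kg·m²·s⁻⁴·A⁻².
  lx = lm/m² (illuminance = luminous flux per area),
      = m⁻²·cd.
  So lx⁻¹ = m²·cd⁻¹.
  N = kg·m/s² = kg·m·s⁻² (force = mass × acceleration).
  W = J/s (power = energy per time),
      = kg·m²·s⁻³.
  J = N·m (work = force × distance),
      = kg·m²·s⁻².
  Ω = V/A (resistance = voltage per current),
      = kg·m²·s⁻³·A⁻².
  So Ω⁻¹ = kg⁻¹·m⁻²·s³·A².
  Combining: F⁻¹·lx⁻¹·N·W·m·J·s²·Ω⁻¹ = (kg·m²·s⁻⁴·A⁻²) · (m²·cd⁻¹) · (kg·m·s⁻²) · (kg·m²·s⁻³) · m · (kg·m²·s⁻²) · s² · (kg⁻¹·m⁻²·s³·A²) = kg³·m⁸·s⁻⁶·cd⁻¹.
Left is kg³·m⁷·s⁻⁶·cd⁻¹; right is kg³·m⁸·s⁻⁶·cd⁻¹ — different.

No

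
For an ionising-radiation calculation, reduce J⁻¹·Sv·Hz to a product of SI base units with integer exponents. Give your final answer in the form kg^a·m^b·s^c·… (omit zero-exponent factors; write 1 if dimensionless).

J = kg·m²·s⁻².
So J⁻¹ = kg⁻¹·m⁻²·s².
Sv = m²·s⁻².
Hz = s⁻¹.
Combining: J⁻¹·Sv·Hz = (kg⁻¹·m⁻²·s²) · (m²·s⁻²) · s⁻¹ = kg⁻¹·s⁻¹.

kg⁻¹·s⁻¹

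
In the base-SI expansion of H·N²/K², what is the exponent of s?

H = kg·m²·s⁻²·A⁻².
N = kg·m·s⁻².
So N² = kg²·m²·s⁻⁴.
Combining: H·N²·K⁻² = (kg·m²·s⁻²·A⁻²) · (kg²·m²·s⁻⁴) · K⁻² = kg³·m⁴·s⁻⁶·A⁻²·K⁻².
The exponent of s is -6.

-6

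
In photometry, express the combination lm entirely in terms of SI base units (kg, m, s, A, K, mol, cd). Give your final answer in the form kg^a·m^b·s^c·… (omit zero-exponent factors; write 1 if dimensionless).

lm = cd.

cd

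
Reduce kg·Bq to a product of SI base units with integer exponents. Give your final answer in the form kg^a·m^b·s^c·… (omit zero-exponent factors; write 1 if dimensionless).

kg·s⁻¹

Bq = 1/s = s⁻¹ (activity is decays per second).
Combining: kg·Bq = kg · s⁻¹ = kg·s⁻¹.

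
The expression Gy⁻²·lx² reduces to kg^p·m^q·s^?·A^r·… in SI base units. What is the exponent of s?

Gy = J/kg (absorbed dose = energy per mass),
    = m²·s⁻².
So Gy⁻² = m⁻⁴·s⁴.
lx = lm/m² (illuminance = luminous flux per area),
    = m⁻²·cd.
So lx² = m⁻⁴·cd².
Combining: Gy⁻²·lx² = (m⁻⁴·s⁴) · (m⁻⁴·cd²) = m⁻⁸·s⁴·cd².
The exponent of s is 4.

4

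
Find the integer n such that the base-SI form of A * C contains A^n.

2

C = A·s = s·A (charge = current × time).
Combining: A·C = A · (s·A) = s·A².
The exponent of A is 2.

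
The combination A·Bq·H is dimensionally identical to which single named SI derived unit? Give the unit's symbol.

V

Bq = s⁻¹.
H = kg·m²·s⁻²·A⁻².
Combining: A·Bq·H = A · s⁻¹ · (kg·m²·s⁻²·A⁻²) = kg·m²·s⁻³·A⁻¹.
kg·m²·s⁻³·A⁻¹ is the base-SI form of the volt.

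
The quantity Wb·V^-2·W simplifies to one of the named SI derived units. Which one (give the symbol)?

Wb = V·s (flux: a volt is a weber per second),
    = kg·m²·s⁻²·A⁻¹.
V = W/A (potential = power per current),
    = kg·m²·s⁻³·A⁻¹.
So V⁻² = kg⁻²·m⁻⁴·s⁶·A².
W = J/s (power = energy per time),
    = kg·m²·s⁻³.
Combining: Wb·V⁻²·W = (kg·m²·s⁻²·A⁻¹) · (kg⁻²·m⁻⁴·s⁶·A²) · (kg·m²·s⁻³) = s·A.
s·A is the base-SI form of the coulomb.

C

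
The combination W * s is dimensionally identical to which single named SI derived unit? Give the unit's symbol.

W = kg·m²·s⁻³.
Combining: W·s = (kg·m²·s⁻³) · s = kg·m²·s⁻².
kg·m²·s⁻² is the base-SI form of the joule.

J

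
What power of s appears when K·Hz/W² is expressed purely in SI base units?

W = J/s (power = energy per time),
    = kg·m²·s⁻³.
So W⁻² = kg⁻²·m⁻⁴·s⁶.
Hz = 1/s = s⁻¹ (frequency is cycles per second).
Combining: K·W⁻²·Hz = K · (kg⁻²·m⁻⁴·s⁶) · s⁻¹ = kg⁻²·m⁻⁴·s⁵·K.
The exponent of s is 5.

5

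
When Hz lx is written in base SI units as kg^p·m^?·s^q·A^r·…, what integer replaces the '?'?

-2

Hz = s⁻¹.
lx = m⁻²·cd.
Combining: Hz·lx = s⁻¹ · (m⁻²·cd) = m⁻²·s⁻¹·cd.
The exponent of m is -2.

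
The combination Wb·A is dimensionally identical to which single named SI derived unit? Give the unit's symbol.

Wb = kg·m²·s⁻²·A⁻¹.
Combining: Wb·A = (kg·m²·s⁻²·A⁻¹) · A = kg·m²·s⁻².
kg·m²·s⁻² is the base-SI form of the joule.

J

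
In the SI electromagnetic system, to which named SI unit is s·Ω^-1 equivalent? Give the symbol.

F

Ω = V/A (resistance = voltage per current),
    = kg·m²·s⁻³·A⁻².
So Ω⁻¹ = kg⁻¹·m⁻²·s³·A².
Combining: s·Ω⁻¹ = s · (kg⁻¹·m⁻²·s³·A²) = kg⁻¹·m⁻²·s⁴·A².
kg⁻¹·m⁻²·s⁴·A² is the base-SI form of the farad.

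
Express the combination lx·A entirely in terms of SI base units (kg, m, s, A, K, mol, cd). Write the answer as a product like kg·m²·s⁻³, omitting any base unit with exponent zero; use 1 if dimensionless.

m⁻²·A·cd

lx = lm/m² (illuminance = luminous flux per area),
    = m⁻²·cd.
Combining: lx·A = (m⁻²·cd) · A = m⁻²·A·cd.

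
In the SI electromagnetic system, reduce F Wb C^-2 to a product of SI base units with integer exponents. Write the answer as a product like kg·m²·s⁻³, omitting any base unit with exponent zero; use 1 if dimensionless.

A⁻¹

F = C/V (capacitance = charge per voltage),
    = A·s/(kg·m²·s⁻³·A⁻¹) (substituting C and V),
    = kg⁻¹·m⁻²·s⁴·A².
Wb = V·s (flux: a volt is a weber per second),
    = kg·m²·s⁻²·A⁻¹.
C = A·s = s·A (charge = current × time).
So C⁻² = s⁻²·A⁻².
Combining: F·Wb·C⁻² = (kg⁻¹·m⁻²·s⁴·A²) · (kg·m²·s⁻²·A⁻¹) · (s⁻²·A⁻²) = A⁻¹.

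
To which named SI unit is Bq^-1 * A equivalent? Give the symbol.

C

Bq = s⁻¹.
So Bq⁻¹ = s.
Combining: Bq⁻¹·A = s · A = s·A.
s·A is the base-SI form of the coulomb.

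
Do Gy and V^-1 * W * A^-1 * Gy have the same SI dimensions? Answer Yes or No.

Left side:
  Gy = m²·s⁻².
Right side:
  V = W/A (potential = power per current),
      = kg·m²·s⁻³·A⁻¹.
  So V⁻¹ = kg⁻¹·m⁻²·s³·A.
  W = J/s (power = energy per time),
      = kg·m²·s⁻³.
  Gy = J/kg (absorbed dose = energy per mass),
      = m²·s⁻².
  Combining: V⁻¹·W·A⁻¹·Gy = (kg⁻¹·m⁻²·s³·A) · (kg·m²·s⁻³) · A⁻¹ · (m²·s⁻²) = m²·s⁻².
Both reduce to m²·s⁻².

Yes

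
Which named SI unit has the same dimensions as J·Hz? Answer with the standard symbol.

W

J = kg·m²·s⁻².
Hz = s⁻¹.
Combining: J·Hz = (kg·m²·s⁻²) · s⁻¹ = kg·m²·s⁻³.
kg·m²·s⁻³ is the base-SI form of the watt.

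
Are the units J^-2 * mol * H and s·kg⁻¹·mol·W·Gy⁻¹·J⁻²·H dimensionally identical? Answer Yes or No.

Yes

Left side:
  J = N·m (work = force × distance),
      = kg·m²·s⁻².
  So J⁻² = kg⁻²·m⁻⁴·s⁴.
  H = Wb/A (inductance = flux per current),
      = kg·m²·s⁻²·A⁻².
  Combining: J⁻²·mol·H = (kg⁻²·m⁻⁴·s⁴) · mol · (kg·m²·s⁻²·A⁻²) = kg⁻¹·m⁻²·s²·A⁻²·mol.
Right side:
  W = kg·m²·s⁻³.
  Gy = m²·s⁻².
  So Gy⁻¹ = m⁻²·s².
  J = kg·m²·s⁻².
  So J⁻² = kg⁻²·m⁻⁴·s⁴.
  H = kg·m²·s⁻²·A⁻².
  Combining: s·kg⁻¹·mol·W·Gy⁻¹·J⁻²·H = s · kg⁻¹ · mol · (kg·m²·s⁻³) · (m⁻²·s²) · (kg⁻²·m⁻⁴·s⁴) · (kg·m²·s⁻²·A⁻²) = kg⁻¹·m⁻²·s²·A⁻²·mol.
Both reduce to kg⁻¹·m⁻²·s²·A⁻²·mol.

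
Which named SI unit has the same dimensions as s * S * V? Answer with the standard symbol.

C

S = kg⁻¹·m⁻²·s³·A².
V = kg·m²·s⁻³·A⁻¹.
Combining: s·S·V = s · (kg⁻¹·m⁻²·s³·A²) · (kg·m²·s⁻³·A⁻¹) = s·A.
s·A is the base-SI form of the coulomb.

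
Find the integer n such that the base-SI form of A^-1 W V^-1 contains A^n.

W = J/s (power = energy per time),
    = kg·m²·s⁻³.
V = W/A (potential = power per current),
    = kg·m²·s⁻³·A⁻¹.
So V⁻¹ = kg⁻¹·m⁻²·s³·A.
Combining: A⁻¹·W·V⁻¹ = A⁻¹ · (kg·m²·s⁻³) · (kg⁻¹·m⁻²·s³·A) = 1.
The exponent of A is 0.

0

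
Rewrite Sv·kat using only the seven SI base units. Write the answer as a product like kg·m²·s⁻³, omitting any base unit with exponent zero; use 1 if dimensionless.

m²·s⁻³·mol

Sv = m²·s⁻².
kat = s⁻¹·mol.
Combining: Sv·kat = (m²·s⁻²) · (s⁻¹·mol) = m²·s⁻³·mol.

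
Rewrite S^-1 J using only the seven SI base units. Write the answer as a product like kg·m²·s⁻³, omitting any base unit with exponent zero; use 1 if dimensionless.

S = 1/Ω (conductance is reciprocal resistance),
    = kg⁻¹·m⁻²·s³·A².
So S⁻¹ = kg·m²·s⁻³·A⁻².
J = N·m (work = force × distance),
    = kg·m²·s⁻².
Combining: S⁻¹·J = (kg·m²·s⁻³·A⁻²) · (kg·m²·s⁻²) = kg²·m⁴·s⁻⁵·A⁻².

kg²·m⁴·s⁻⁵·A⁻²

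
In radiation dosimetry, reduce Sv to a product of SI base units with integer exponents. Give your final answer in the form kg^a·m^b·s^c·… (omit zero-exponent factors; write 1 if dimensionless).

Sv = J/kg (equivalent dose = energy per mass),
    = m²·s⁻².

m²·s⁻²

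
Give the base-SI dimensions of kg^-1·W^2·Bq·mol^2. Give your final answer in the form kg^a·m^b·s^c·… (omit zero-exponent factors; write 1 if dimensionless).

W = kg·m²·s⁻³.
So W² = kg²·m⁴·s⁻⁶.
Bq = s⁻¹.
Combining: kg⁻¹·W²·Bq·mol² = kg⁻¹ · (kg²·m⁴·s⁻⁶) · s⁻¹ · mol² = kg·m⁴·s⁻⁷·mol².

kg·m⁴·s⁻⁷·mol²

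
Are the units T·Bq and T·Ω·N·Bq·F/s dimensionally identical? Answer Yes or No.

Left side:
  T = kg·s⁻²·A⁻¹.
  Bq = s⁻¹.
  Combining: T·Bq = (kg·s⁻²·A⁻¹) · s⁻¹ = kg·s⁻³·A⁻¹.
Right side:
  T = Wb/m² (flux density = flux per area),
      = kg·s⁻²·A⁻¹.
  Ω = V/A (resistance = voltage per current),
      = kg·m²·s⁻³·A⁻².
  N = kg·m/s² = kg·m·s⁻² (force = mass × acceleration).
  Bq = 1/s = s⁻¹ (activity is decays per second).
  F = C/V (capacitance = charge per voltage),
      = A·s/(kg·m²·s⁻³·A⁻¹) (substituting C and V),
      = kg⁻¹·m⁻²·s⁴·A².
  Combining: s⁻¹·T·Ω·N·Bq·F = s⁻¹ · (kg·s⁻²·A⁻¹) · (kg·m²·s⁻³·A⁻²) · (kg·m·s⁻²) · s⁻¹ · (kg⁻¹·m⁻²·s⁴·A²) = kg²·m·s⁻⁵·A⁻¹.
Left is kg·s⁻³·A⁻¹; right is kg²·m·s⁻⁵·A⁻¹ — different.

No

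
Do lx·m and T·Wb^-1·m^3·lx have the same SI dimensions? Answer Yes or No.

Yes

Left side:
  lx = m⁻²·cd.
  Combining: lx·m = (m⁻²·cd) · m = m⁻¹·cd.
Right side:
  T = Wb/m² (flux density = flux per area),
      = kg·s⁻²·A⁻¹.
  Wb = V·s (flux: a volt is a weber per second),
      = kg·m²·s⁻²·A⁻¹.
  So Wb⁻¹ = kg⁻¹·m⁻²·s²·A.
  lx = lm/m² (illuminance = luminous flux per area),
      = m⁻²·cd.
  Combining: T·Wb⁻¹·m³·lx = (kg·s⁻²·A⁻¹) · (kg⁻¹·m⁻²·s²·A) · m³ · (m⁻²·cd) = m⁻¹·cd.
Both reduce to m⁻¹·cd.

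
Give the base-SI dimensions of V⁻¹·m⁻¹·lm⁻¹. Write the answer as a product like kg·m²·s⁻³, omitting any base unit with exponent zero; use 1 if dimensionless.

kg⁻¹·m⁻³·s³·A·cd⁻¹

V = kg·m²·s⁻³·A⁻¹.
So V⁻¹ = kg⁻¹·m⁻²·s³·A.
lm = cd.
So lm⁻¹ = cd⁻¹.
Combining: V⁻¹·m⁻¹·lm⁻¹ = (kg⁻¹·m⁻²·s³·A) · m⁻¹ · cd⁻¹ = kg⁻¹·m⁻³·s³·A·cd⁻¹.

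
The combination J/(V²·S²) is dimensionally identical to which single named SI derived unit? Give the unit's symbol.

V = W/A (potential = power per current),
    = kg·m²·s⁻³·A⁻¹.
So V⁻² = kg⁻²·m⁻⁴·s⁶·A².
S = 1/Ω (conductance is reciprocal resistance),
    = kg⁻¹·m⁻²·s³·A².
So S⁻² = kg²·m⁴·s⁻⁶·A⁻⁴.
J = N·m (work = force × distance),
    = kg·m²·s⁻².
Combining: V⁻²·S⁻²·J = (kg⁻²·m⁻⁴·s⁶·A²) · (kg²·m⁴·s⁻⁶·A⁻⁴) · (kg·m²·s⁻²) = kg·m²·s⁻²·A⁻².
kg·m²·s⁻²·A⁻² is the base-SI form of the henry.

H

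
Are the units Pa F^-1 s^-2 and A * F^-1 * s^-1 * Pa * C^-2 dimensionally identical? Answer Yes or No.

No

Left side:
  Pa = kg·m⁻¹·s⁻².
  F = kg⁻¹·m⁻²·s⁴·A².
  So F⁻¹ = kg·m²·s⁻⁴·A⁻².
  Combining: Pa·F⁻¹·s⁻² = (kg·m⁻¹·s⁻²) · (kg·m²·s⁻⁴·A⁻²) · s⁻² = kg²·m·s⁻⁸·A⁻².
Right side:
  F = C/V (capacitance = charge per voltage),
      = A·s/(kg·m²·s⁻³·A⁻¹) (substituting C and V),
      = kg⁻¹·m⁻²·s⁴·A².
  So F⁻¹ = kg·m²·s⁻⁴·A⁻².
  Pa = N/m² (pressure = force per area),
      = kg·m⁻¹·s⁻².
  C = A·s = s·A (charge = current × time).
  So C⁻² = s⁻²·A⁻².
  Combining: A·F⁻¹·s⁻¹·Pa·C⁻² = A · (kg·m²·s⁻⁴·A⁻²) · s⁻¹ · (kg·m⁻¹·s⁻²) · (s⁻²·A⁻²) = kg²·m·s⁻⁹·A⁻³.
Left is kg²·m·s⁻⁸·A⁻²; right is kg²·m·s⁻⁹·A⁻³ — different.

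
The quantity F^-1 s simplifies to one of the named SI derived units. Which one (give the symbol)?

F = C/V (capacitance = charge per voltage),
    = A·s/(kg·m²·s⁻³·A⁻¹) (substituting C and V),
    = kg⁻¹·m⁻²·s⁴·A².
So F⁻¹ = kg·m²·s⁻⁴·A⁻².
Combining: F⁻¹·s = (kg·m²·s⁻⁴·A⁻²) · s = kg·m²·s⁻³·A⁻².
kg·m²·s⁻³·A⁻² is the base-SI form of the ohm.

Ω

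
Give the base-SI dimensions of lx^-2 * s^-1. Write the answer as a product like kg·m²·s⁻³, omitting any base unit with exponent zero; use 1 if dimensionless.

m⁴·s⁻¹·cd⁻²

lx = m⁻²·cd.
So lx⁻² = m⁴·cd⁻².
Combining: lx⁻²·s⁻¹ = (m⁴·cd⁻²) · s⁻¹ = m⁴·s⁻¹·cd⁻².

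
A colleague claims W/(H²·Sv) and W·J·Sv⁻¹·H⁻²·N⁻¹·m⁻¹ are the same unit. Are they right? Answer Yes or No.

Yes

Left side:
  H = kg·m²·s⁻²·A⁻².
  So H⁻² = kg⁻²·m⁻⁴·s⁴·A⁴.
  W = kg·m²·s⁻³.
  Sv = m²·s⁻².
  So Sv⁻¹ = m⁻²·s².
  Combining: H⁻²·W·Sv⁻¹ = (kg⁻²·m⁻⁴·s⁴·A⁴) · (kg·m²·s⁻³) · (m⁻²·s²) = kg⁻¹·m⁻⁴·s³·A⁴.
Right side:
  W = J/s (power = energy per time),
      = kg·m²·s⁻³.
  J = N·m (work = force × distance),
      = kg·m²·s⁻².
  Sv = J/kg (equivalent dose = energy per mass),
      = m²·s⁻².
  So Sv⁻¹ = m⁻²·s².
  H = Wb/A (inductance = flux per current),
      = kg·m²·s⁻²·A⁻².
  So H⁻² = kg⁻²·m⁻⁴·s⁴·A⁴.
  N = kg·m/s² = kg·m·s⁻² (force = mass × acceleration).
  So N⁻¹ = kg⁻¹·m⁻¹·s².
  Combining: W·J·Sv⁻¹·H⁻²·N⁻¹·m⁻¹ = (kg·m²·s⁻³) · (kg·m²·s⁻²) · (m⁻²·s²) · (kg⁻²·m⁻⁴·s⁴·A⁴) · (kg⁻¹·m⁻¹·s²) · m⁻¹ = kg⁻¹·m⁻⁴·s³·A⁴.
Both reduce to kg⁻¹·m⁻⁴·s³·A⁴.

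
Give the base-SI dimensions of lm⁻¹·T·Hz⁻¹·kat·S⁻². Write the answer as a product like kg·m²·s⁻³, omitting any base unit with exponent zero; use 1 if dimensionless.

kg³·m⁴·s⁻⁸·A⁻⁵·mol·cd⁻¹

lm = cd·sr = cd (luminous flux; sr is dimensionless).
So lm⁻¹ = cd⁻¹.
T = Wb/m² (flux density = flux per area),
    = kg·s⁻²·A⁻¹.
Hz = 1/s = s⁻¹ (frequency is cycles per second).
So Hz⁻¹ = s.
kat = mol/s = s⁻¹·mol (catalytic activity).
S = 1/Ω (conductance is reciprocal resistance),
    = kg⁻¹·m⁻²·s³·A².
So S⁻² = kg²·m⁴·s⁻⁶·A⁻⁴.
Combining: lm⁻¹·T·Hz⁻¹·kat·S⁻² = cd⁻¹ · (kg·s⁻²·A⁻¹) · s · (s⁻¹·mol) · (kg²·m⁴·s⁻⁶·A⁻⁴) = kg³·m⁴·s⁻⁸·A⁻⁵·mol·cd⁻¹.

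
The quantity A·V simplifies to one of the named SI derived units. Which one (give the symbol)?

W

V = W/A (potential = power per current),
    = kg·m²·s⁻³·A⁻¹.
Combining: A·V = A · (kg·m²·s⁻³·A⁻¹) = kg·m²·s⁻³.
kg·m²·s⁻³ is the base-SI form of the watt.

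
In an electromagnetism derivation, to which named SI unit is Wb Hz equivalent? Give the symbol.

V

Wb = kg·m²·s⁻²·A⁻¹.
Hz = s⁻¹.
Combining: Wb·Hz = (kg·m²·s⁻²·A⁻¹) · s⁻¹ = kg·m²·s⁻³·A⁻¹.
kg·m²·s⁻³·A⁻¹ is the base-SI form of the volt.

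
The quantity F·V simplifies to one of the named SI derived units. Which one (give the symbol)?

F = C/V (capacitance = charge per voltage),
    = A·s/(kg·m²·s⁻³·A⁻¹) (substituting C and V),
    = kg⁻¹·m⁻²·s⁴·A².
V = W/A (potential = power per current),
    = kg·m²·s⁻³·A⁻¹.
Combining: F·V = (kg⁻¹·m⁻²·s⁴·A²) · (kg·m²·s⁻³·A⁻¹) = s·A.
s·A is the base-SI form of the coulomb.

C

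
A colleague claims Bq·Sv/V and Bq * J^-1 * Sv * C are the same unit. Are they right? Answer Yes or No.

Left side:
  V = W/A (potential = power per current),
      = kg·m²·s⁻³·A⁻¹.
  So V⁻¹ = kg⁻¹·m⁻²·s³·A.
  Bq = 1/s = s⁻¹ (activity is decays per second).
  Sv = J/kg (equivalent dose = energy per mass),
      = m²·s⁻².
  Combining: V⁻¹·Bq·Sv = (kg⁻¹·m⁻²·s³·A) · s⁻¹ · (m²·s⁻²) = kg⁻¹·A.
Right side:
  Bq = 1/s = s⁻¹ (activity is decays per second).
  J = N·m (work = force × distance),
      = kg·m²·s⁻².
  So J⁻¹ = kg⁻¹·m⁻²·s².
  Sv = J/kg (equivalent dose = energy per mass),
      = m²·s⁻².
  C = A·s = s·A (charge = current × time).
  Combining: Bq·J⁻¹·Sv·C = s⁻¹ · (kg⁻¹·m⁻²·s²) · (m²·s⁻²) · (s·A) = kg⁻¹·A.
Both reduce to kg⁻¹·A.

Yes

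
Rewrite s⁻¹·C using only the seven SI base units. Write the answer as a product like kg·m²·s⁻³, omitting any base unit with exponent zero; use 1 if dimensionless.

A

C = A·s = s·A (charge = current × time).
Combining: s⁻¹·C = s⁻¹ · (s·A) = A.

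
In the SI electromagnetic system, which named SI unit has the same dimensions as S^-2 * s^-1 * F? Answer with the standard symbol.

Ω

S = kg⁻¹·m⁻²·s³·A².
So S⁻² = kg²·m⁴·s⁻⁶·A⁻⁴.
F = kg⁻¹·m⁻²·s⁴·A².
Combining: S⁻²·s⁻¹·F = (kg²·m⁴·s⁻⁶·A⁻⁴) · s⁻¹ · (kg⁻¹·m⁻²·s⁴·A²) = kg·m²·s⁻³·A⁻².
kg·m²·s⁻³·A⁻² is the base-SI form of the ohm.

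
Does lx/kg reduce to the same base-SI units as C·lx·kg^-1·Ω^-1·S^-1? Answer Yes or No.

Left side:
  lx = lm/m² (illuminance = luminous flux per area),
      = m⁻²·cd.
  Combining: kg⁻¹·lx = kg⁻¹ · (m⁻²·cd) = kg⁻¹·m⁻²·cd.
Right side:
  C = A·s = s·A (charge = current × time).
  lx = lm/m² (illuminance = luminous flux per area),
      = m⁻²·cd.
  Ω = V/A (resistance = voltage per current),
      = kg·m²·s⁻³·A⁻².
  So Ω⁻¹ = kg⁻¹·m⁻²·s³·A².
  S = 1/Ω (conductance is reciprocal resistance),
      = kg⁻¹·m⁻²·s³·A².
  So S⁻¹ = kg·m²·s⁻³·A⁻².
  Combining: C·lx·kg⁻¹·Ω⁻¹·S⁻¹ = (s·A) · (m⁻²·cd) · kg⁻¹ · (kg⁻¹·m⁻²·s³·A²) · (kg·m²·s⁻³·A⁻²) = kg⁻¹·m⁻²·s·A·cd.
Left is kg⁻¹·m⁻²·cd; right is kg⁻¹·m⁻²·s·A·cd — different.

No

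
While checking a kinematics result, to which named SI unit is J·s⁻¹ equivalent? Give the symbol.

J = N·m (work = force × distance),
    = kg·m²·s⁻².
Combining: J·s⁻¹ = (kg·m²·s⁻²) · s⁻¹ = kg·m²·s⁻³.
kg·m²·s⁻³ is the base-SI form of the watt.

W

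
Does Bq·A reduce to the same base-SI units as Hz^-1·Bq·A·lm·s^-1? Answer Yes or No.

Left side:
  Bq = s⁻¹.
  Combining: Bq·A = s⁻¹ · A = s⁻¹·A.
Right side:
  Hz = s⁻¹.
  So Hz⁻¹ = s.
  Bq = s⁻¹.
  lm = cd.
  Combining: Hz⁻¹·Bq·A·lm·s⁻¹ = s · s⁻¹ · A · cd · s⁻¹ = s⁻¹·A·cd.
Left is s⁻¹·A; right is s⁻¹·A·cd — different.

No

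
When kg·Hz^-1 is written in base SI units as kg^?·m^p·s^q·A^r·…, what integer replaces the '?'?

1

Hz = 1/s = s⁻¹ (frequency is cycles per second).
So Hz⁻¹ = s.
Combining: kg·Hz⁻¹ = kg · s = kg·s.
The exponent of kg is 1.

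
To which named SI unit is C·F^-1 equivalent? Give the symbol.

V

C = s·A.
F = kg⁻¹·m⁻²·s⁴·A².
So F⁻¹ = kg·m²·s⁻⁴·A⁻².
Combining: C·F⁻¹ = (s·A) · (kg·m²·s⁻⁴·A⁻²) = kg·m²·s⁻³·A⁻¹.
kg·m²·s⁻³·A⁻¹ is the base-SI form of the volt.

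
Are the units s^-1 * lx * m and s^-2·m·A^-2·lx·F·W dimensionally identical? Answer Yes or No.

Yes

Left side:
  lx = lm/m² (illuminance = luminous flux per area),
      = m⁻²·cd.
  Combining: s⁻¹·lx·m = s⁻¹ · (m⁻²·cd) · m = m⁻¹·s⁻¹·cd.
Right side:
  lx = lm/m² (illuminance = luminous flux per area),
      = m⁻²·cd.
  F = C/V (capacitance = charge per voltage),
      = A·s/(kg·m²·s⁻³·A⁻¹) (substituting C and V),
      = kg⁻¹·m⁻²·s⁴·A².
  W = J/s (power = energy per time),
      = kg·m²·s⁻³.
  Combining: s⁻²·m·A⁻²·lx·F·W = s⁻² · m · A⁻² · (m⁻²·cd) · (kg⁻¹·m⁻²·s⁴·A²) · (kg·m²·s⁻³) = m⁻¹·s⁻¹·cd.
Both reduce to m⁻¹·s⁻¹·cd.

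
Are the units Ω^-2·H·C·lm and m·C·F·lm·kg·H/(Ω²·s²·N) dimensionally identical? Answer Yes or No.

No

Left side:
  Ω = V/A (resistance = voltage per current),
      = kg·m²·s⁻³·A⁻².
  So Ω⁻² = kg⁻²·m⁻⁴·s⁶·A⁴.
  H = Wb/A (inductance = flux per current),
      = kg·m²·s⁻²·A⁻².
  C = A·s = s·A (charge = current × time).
  lm = cd·sr = cd (luminous flux; sr is dimensionless).
  Combining: Ω⁻²·H·C·lm = (kg⁻²·m⁻⁴·s⁶·A⁴) · (kg·m²·s⁻²·A⁻²) · (s·A) · cd = kg⁻¹·m⁻²·s⁵·A³·cd.
Right side:
  C = A·s = s·A (charge = current × time).
  Ω = V/A (resistance = voltage per current),
      = kg·m²·s⁻³·A⁻².
  So Ω⁻² = kg⁻²·m⁻⁴·s⁶·A⁴.
  F = C/V (capacitance = charge per voltage),
      = A·s/(kg·m²·s⁻³·A⁻¹) (substituting C and V),
      = kg⁻¹·m⁻²·s⁴·A².
  lm = cd·sr = cd (luminous flux; sr is dimensionless).
  H = Wb/A (inductance = flux per current),
      = kg·m²·s⁻²·A⁻².
  N = kg·m/s² = kg·m·s⁻² (force = mass × acceleration).
  So N⁻¹ = kg⁻¹·m⁻¹·s².
  Combining: m·C·Ω⁻²·s⁻²·F·lm·kg·H·N⁻¹ = m · (s·A) · (kg⁻²·m⁻⁴·s⁶·A⁴) · s⁻² · (kg⁻¹·m⁻²·s⁴·A²) · cd · kg · (kg·m²·s⁻²·A⁻²) · (kg⁻¹·m⁻¹·s²) = kg⁻²·m⁻⁴·s⁹·A⁵·cd.
Left is kg⁻¹·m⁻²·s⁵·A³·cd; right is kg⁻²·m⁻⁴·s⁹·A⁵·cd — different.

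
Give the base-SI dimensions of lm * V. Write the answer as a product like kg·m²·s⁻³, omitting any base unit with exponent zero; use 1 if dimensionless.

lm = cd.
V = kg·m²·s⁻³·A⁻¹.
Combining: lm·V = cd · (kg·m²·s⁻³·A⁻¹) = kg·m²·s⁻³·A⁻¹·cd.

kg·m²·s⁻³·A⁻¹·cd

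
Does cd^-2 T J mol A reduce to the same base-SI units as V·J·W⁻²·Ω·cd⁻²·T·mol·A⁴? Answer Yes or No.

Left side:
  T = Wb/m² (flux density = flux per area),
      = kg·s⁻²·A⁻¹.
  J = N·m (work = force × distance),
      = kg·m²·s⁻².
  Combining: cd⁻²·T·J·mol·A = cd⁻² · (kg·s⁻²·A⁻¹) · (kg·m²·s⁻²) · mol · A = kg²·m²·s⁻⁴·mol·cd⁻².
Right side:
  V = W/A (potential = power per current),
      = kg·m²·s⁻³·A⁻¹.
  J = N·m (work = force × distance),
      = kg·m²·s⁻².
  W = J/s (power = energy per time),
      = kg·m²·s⁻³.
  So W⁻² = kg⁻²·m⁻⁴·s⁶.
  Ω = V/A (resistance = voltage per current),
      = kg·m²·s⁻³·A⁻².
  T = Wb/m² (flux density = flux per area),
      = kg·s⁻²·A⁻¹.
  Combining: V·J·W⁻²·Ω·cd⁻²·T·mol·A⁴ = (kg·m²·s⁻³·A⁻¹) · (kg·m²·s⁻²) · (kg⁻²·m⁻⁴·s⁶) · (kg·m²·s⁻³·A⁻²) · cd⁻² · (kg·s⁻²·A⁻¹) · mol · A⁴ = kg²·m²·s⁻⁴·mol·cd⁻².
Both reduce to kg²·m²·s⁻⁴·mol·cd⁻².

Yes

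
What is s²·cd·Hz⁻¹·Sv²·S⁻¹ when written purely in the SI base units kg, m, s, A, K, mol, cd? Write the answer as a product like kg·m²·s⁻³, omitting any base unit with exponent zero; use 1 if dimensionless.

kg·m⁶·s⁻⁴·A⁻²·cd

Hz = 1/s = s⁻¹ (frequency is cycles per second).
So Hz⁻¹ = s.
Sv = J/kg (equivalent dose = energy per mass),
    = m²·s⁻².
So Sv² = m⁴·s⁻⁴.
S = 1/Ω (conductance is reciprocal resistance),
    = kg⁻¹·m⁻²·s³·A².
So S⁻¹ = kg·m²·s⁻³·A⁻².
Combining: s²·cd·Hz⁻¹·Sv²·S⁻¹ = s² · cd · s · (m⁴·s⁻⁴) · (kg·m²·s⁻³·A⁻²) = kg·m⁶·s⁻⁴·A⁻²·cd.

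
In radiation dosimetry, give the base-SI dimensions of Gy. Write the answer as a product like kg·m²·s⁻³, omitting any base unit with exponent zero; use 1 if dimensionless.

Gy = J/kg (absorbed dose = energy per mass),
    = m²·s⁻².

m²·s⁻²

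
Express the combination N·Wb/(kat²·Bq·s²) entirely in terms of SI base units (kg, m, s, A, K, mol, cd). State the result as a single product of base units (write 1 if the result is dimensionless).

kg²·m³·s⁻³·A⁻¹·mol⁻²

kat = mol/s = s⁻¹·mol (catalytic activity).
So kat⁻² = s²·mol⁻².
N = kg·m/s² = kg·m·s⁻² (force = mass × acceleration).
Bq = 1/s = s⁻¹ (activity is decays per second).
So Bq⁻¹ = s.
Wb = V·s (flux: a volt is a weber per second),
    = kg·m²·s⁻²·A⁻¹.
Combining: kat⁻²·N·Bq⁻¹·Wb·s⁻² = (s²·mol⁻²) · (kg·m·s⁻²) · s · (kg·m²·s⁻²·A⁻¹) · s⁻² = kg²·m³·s⁻³·A⁻¹·mol⁻².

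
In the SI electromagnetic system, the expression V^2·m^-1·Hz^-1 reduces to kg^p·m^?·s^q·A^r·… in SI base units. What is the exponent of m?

3

V = kg·m²·s⁻³·A⁻¹.
So V² = kg²·m⁴·s⁻⁶·A⁻².
Hz = s⁻¹.
So Hz⁻¹ = s.
Combining: V²·m⁻¹·Hz⁻¹ = (kg²·m⁴·s⁻⁶·A⁻²) · m⁻¹ · s = kg²·m³·s⁻⁵·A⁻².
The exponent of m is 3.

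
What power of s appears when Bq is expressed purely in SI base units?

-1

Bq = s⁻¹.
The exponent of s is -1.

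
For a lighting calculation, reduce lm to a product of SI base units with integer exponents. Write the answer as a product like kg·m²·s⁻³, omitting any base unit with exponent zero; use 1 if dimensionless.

cd

lm = cd.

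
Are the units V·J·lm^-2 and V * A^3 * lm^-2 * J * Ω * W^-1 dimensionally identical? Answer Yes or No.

Left side:
  V = kg·m²·s⁻³·A⁻¹.
  J = kg·m²·s⁻².
  lm = cd.
  So lm⁻² = cd⁻².
  Combining: V·J·lm⁻² = (kg·m²·s⁻³·A⁻¹) · (kg·m²·s⁻²) · cd⁻² = kg²·m⁴·s⁻⁵·A⁻¹·cd⁻².
Right side:
  V = kg·m²·s⁻³·A⁻¹.
  lm = cd.
  So lm⁻² = cd⁻².
  J = kg·m²·s⁻².
  Ω = kg·m²·s⁻³·A⁻².
  W = kg·m²·s⁻³.
  So W⁻¹ = kg⁻¹·m⁻²·s³.
  Combining: V·A³·lm⁻²·J·Ω·W⁻¹ = (kg·m²·s⁻³·A⁻¹) · A³ · cd⁻² · (kg·m²·s⁻²) · (kg·m²·s⁻³·A⁻²) · (kg⁻¹·m⁻²·s³) = kg²·m⁴·s⁻⁵·cd⁻².
Left is kg²·m⁴·s⁻⁵·A⁻¹·cd⁻²; right is kg²·m⁴·s⁻⁵·cd⁻² — different.

No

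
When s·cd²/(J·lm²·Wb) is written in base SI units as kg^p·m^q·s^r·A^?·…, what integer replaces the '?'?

J = N·m (work = force × distance),
    = kg·m²·s⁻².
So J⁻¹ = kg⁻¹·m⁻²·s².
lm = cd·sr = cd (luminous flux; sr is dimensionless).
So lm⁻² = cd⁻².
Wb = V·s (flux: a volt is a weber per second),
    = kg·m²·s⁻²·A⁻¹.
So Wb⁻¹ = kg⁻¹·m⁻²·s²·A.
Combining: J⁻¹·s·lm⁻²·Wb⁻¹·cd² = (kg⁻¹·m⁻²·s²) · s · cd⁻² · (kg⁻¹·m⁻²·s²·A) · cd² = kg⁻²·m⁻⁴·s⁵·A.
The exponent of A is 1.

1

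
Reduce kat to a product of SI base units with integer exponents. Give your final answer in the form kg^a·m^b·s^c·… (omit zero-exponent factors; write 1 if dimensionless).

s⁻¹·mol

kat = mol/s = s⁻¹·mol (catalytic activity).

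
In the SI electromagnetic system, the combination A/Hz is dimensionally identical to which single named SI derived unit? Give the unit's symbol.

C

Hz = s⁻¹.
So Hz⁻¹ = s.
Combining: A·Hz⁻¹ = A · s = s·A.
s·A is the base-SI form of the coulomb.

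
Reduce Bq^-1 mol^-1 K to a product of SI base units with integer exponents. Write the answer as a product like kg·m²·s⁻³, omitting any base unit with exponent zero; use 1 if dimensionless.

s·K·mol⁻¹

Bq = 1/s = s⁻¹ (activity is decays per second).
So Bq⁻¹ = s.
Combining: Bq⁻¹·mol⁻¹·K = s · mol⁻¹ · K = s·K·mol⁻¹.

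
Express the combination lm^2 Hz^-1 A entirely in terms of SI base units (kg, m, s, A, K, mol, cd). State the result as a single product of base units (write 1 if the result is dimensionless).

lm = cd·sr = cd (luminous flux; sr is dimensionless).
So lm² = cd².
Hz = 1/s = s⁻¹ (frequency is cycles per second).
So Hz⁻¹ = s.
Combining: lm²·Hz⁻¹·A = cd² · s · A = s·A·cd².

s·A·cd²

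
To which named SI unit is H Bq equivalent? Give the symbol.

H = Wb/A (inductance = flux per current),
    = kg·m²·s⁻²·A⁻².
Bq = 1/s = s⁻¹ (activity is decays per second).
Combining: H·Bq = (kg·m²·s⁻²·A⁻²) · s⁻¹ = kg·m²·s⁻³·A⁻².
kg·m²·s⁻³·A⁻² is the base-SI form of the ohm.

Ω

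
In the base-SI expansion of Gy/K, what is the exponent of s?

-2

Gy = J/kg (absorbed dose = energy per mass),
    = m²·s⁻².
Combining: K⁻¹·Gy = K⁻¹ · (m²·s⁻²) = m²·s⁻²·K⁻¹.
The exponent of s is -2.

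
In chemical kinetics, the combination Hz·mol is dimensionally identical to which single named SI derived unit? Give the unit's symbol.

Hz = 1/s = s⁻¹ (frequency is cycles per second).
Combining: Hz·mol = s⁻¹ · mol = s⁻¹·mol.
s⁻¹·mol is the base-SI form of the katal.

kat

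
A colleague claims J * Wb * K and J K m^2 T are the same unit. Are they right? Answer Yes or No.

Yes

Left side:
  J = N·m (work = force × distance),
      = kg·m²·s⁻².
  Wb = V·s (flux: a volt is a weber per second),
      = kg·m²·s⁻²·A⁻¹.
  Combining: J·Wb·K = (kg·m²·s⁻²) · (kg·m²·s⁻²·A⁻¹) · K = kg²·m⁴·s⁻⁴·A⁻¹·K.
Right side:
  J = N·m (work = force × distance),
      = kg·m²·s⁻².
  T = Wb/m² (flux density = flux per area),
      = kg·s⁻²·A⁻¹.
  Combining: J·K·m²·T = (kg·m²·s⁻²) · K · m² · (kg·s⁻²·A⁻¹) = kg²·m⁴·s⁻⁴·A⁻¹·K.
Both reduce to kg²·m⁴·s⁻⁴·A⁻¹·K.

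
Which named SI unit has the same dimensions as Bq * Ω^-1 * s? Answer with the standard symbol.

S

Bq = s⁻¹.
Ω = kg·m²·s⁻³·A⁻².
So Ω⁻¹ = kg⁻¹·m⁻²·s³·A².
Combining: Bq·Ω⁻¹·s = s⁻¹ · (kg⁻¹·m⁻²·s³·A²) · s = kg⁻¹·m⁻²·s³·A².
kg⁻¹·m⁻²·s³·A² is the base-SI form of the siemens.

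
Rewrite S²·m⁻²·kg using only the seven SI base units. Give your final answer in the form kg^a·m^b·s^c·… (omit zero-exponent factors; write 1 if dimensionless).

S = 1/Ω (conductance is reciprocal resistance),
    = kg⁻¹·m⁻²·s³·A².
So S² = kg⁻²·m⁻⁴·s⁶·A⁴.
Combining: S²·m⁻²·kg = (kg⁻²·m⁻⁴·s⁶·A⁴) · m⁻² · kg = kg⁻¹·m⁻⁶·s⁶·A⁴.

kg⁻¹·m⁻⁶·s⁶·A⁴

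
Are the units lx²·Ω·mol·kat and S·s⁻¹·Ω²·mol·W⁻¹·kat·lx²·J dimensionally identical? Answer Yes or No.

Yes

Left side:
  lx = m⁻²·cd.
  So lx² = m⁻⁴·cd².
  Ω = kg·m²·s⁻³·A⁻².
  kat = s⁻¹·mol.
  Combining: lx²·Ω·mol·kat = (m⁻⁴·cd²) · (kg·m²·s⁻³·A⁻²) · mol · (s⁻¹·mol) = kg·m⁻²·s⁻⁴·A⁻²·mol²·cd².
Right side:
  S = kg⁻¹·m⁻²·s³·A².
  Ω = kg·m²·s⁻³·A⁻².
  So Ω² = kg²·m⁴·s⁻⁶·A⁻⁴.
  W = kg·m²·s⁻³.
  So W⁻¹ = kg⁻¹·m⁻²·s³.
  kat = s⁻¹·mol.
  lx = m⁻²·cd.
  So lx² = m⁻⁴·cd².
  J = kg·m²·s⁻².
  Combining: S·s⁻¹·Ω²·mol·W⁻¹·kat·lx²·J = (kg⁻¹·m⁻²·s³·A²) · s⁻¹ · (kg²·m⁴·s⁻⁶·A⁻⁴) · mol · (kg⁻¹·m⁻²·s³) · (s⁻¹·mol) · (m⁻⁴·cd²) · (kg·m²·s⁻²) = kg·m⁻²·s⁻⁴·A⁻²·mol²·cd².
Both reduce to kg·m⁻²·s⁻⁴·A⁻²·mol²·cd².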